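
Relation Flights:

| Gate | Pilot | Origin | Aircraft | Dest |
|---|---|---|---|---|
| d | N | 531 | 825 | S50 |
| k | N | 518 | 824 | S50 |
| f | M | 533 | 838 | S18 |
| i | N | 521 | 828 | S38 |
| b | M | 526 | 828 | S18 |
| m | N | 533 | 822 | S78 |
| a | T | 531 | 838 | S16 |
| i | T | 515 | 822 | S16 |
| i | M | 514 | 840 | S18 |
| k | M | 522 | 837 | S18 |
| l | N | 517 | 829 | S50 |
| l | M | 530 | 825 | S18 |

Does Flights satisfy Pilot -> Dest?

No

Pilot=N: 5 rows → Dest takes values {S50, S38, S78} — violation
Pilot=M: 5 rows → Dest = S18, S18, S18, S18, S18 ✓
Pilot=T: 2 rows → Dest = S16, S16 ✓
Two rows agree on Pilot but differ on Dest, so Pilot -> Dest does not hold.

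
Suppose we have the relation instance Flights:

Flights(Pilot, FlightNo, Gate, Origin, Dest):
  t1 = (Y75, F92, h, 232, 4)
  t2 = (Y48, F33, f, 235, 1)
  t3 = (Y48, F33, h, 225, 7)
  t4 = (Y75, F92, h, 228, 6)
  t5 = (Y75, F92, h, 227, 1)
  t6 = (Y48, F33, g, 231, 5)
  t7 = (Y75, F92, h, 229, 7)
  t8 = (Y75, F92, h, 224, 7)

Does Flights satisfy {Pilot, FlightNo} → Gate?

(Pilot=Y75, FlightNo=F92): rows 1, 4, 5, 7, 8 → Gate = h, h, h, h, h ✓
(Pilot=Y48, FlightNo=F33): rows 2, 3, 6 → Gate takes values {f, h, g} — violation
Two rows agree on {Pilot, FlightNo} but differ on Gate, so {Pilot, FlightNo} → Gate does not hold.

No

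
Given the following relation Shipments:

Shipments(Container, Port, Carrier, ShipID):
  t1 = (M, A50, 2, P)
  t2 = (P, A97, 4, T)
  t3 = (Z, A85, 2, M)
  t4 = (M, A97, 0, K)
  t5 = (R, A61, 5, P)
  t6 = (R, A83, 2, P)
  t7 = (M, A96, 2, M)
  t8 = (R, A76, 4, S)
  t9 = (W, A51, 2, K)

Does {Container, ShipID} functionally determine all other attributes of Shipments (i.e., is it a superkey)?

No

Rows 5 and 6 have the same {Container, ShipID} value (Container=R, ShipID=P) but are distinct tuples, so {Container, ShipID} does not determine every attribute — not a superkey.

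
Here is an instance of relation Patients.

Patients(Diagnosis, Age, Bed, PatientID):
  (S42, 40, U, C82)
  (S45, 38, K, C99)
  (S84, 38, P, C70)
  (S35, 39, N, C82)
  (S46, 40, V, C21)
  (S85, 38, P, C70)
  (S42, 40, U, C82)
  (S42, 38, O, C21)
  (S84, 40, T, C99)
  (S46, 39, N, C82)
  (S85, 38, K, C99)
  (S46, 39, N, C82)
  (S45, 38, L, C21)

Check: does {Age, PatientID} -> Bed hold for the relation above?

No

(Age=40, PatientID=C82): 2 rows → Bed = U, U ✓
(Age=38, PatientID=C99): 2 rows → Bed = K, K ✓
(Age=38, PatientID=C70): 2 rows → Bed = P, P ✓
(Age=39, PatientID=C82): 3 rows → Bed = N, N, N ✓
(Age=40, PatientID=C21): 1 row → Bed = V ✓
(Age=38, PatientID=C21): 2 rows → Bed takes values {O, L} — violation
(Age=40, PatientID=C99): 1 row → Bed = T ✓
Two rows agree on {Age, PatientID} but differ on Bed, so {Age, PatientID} -> Bed does not hold.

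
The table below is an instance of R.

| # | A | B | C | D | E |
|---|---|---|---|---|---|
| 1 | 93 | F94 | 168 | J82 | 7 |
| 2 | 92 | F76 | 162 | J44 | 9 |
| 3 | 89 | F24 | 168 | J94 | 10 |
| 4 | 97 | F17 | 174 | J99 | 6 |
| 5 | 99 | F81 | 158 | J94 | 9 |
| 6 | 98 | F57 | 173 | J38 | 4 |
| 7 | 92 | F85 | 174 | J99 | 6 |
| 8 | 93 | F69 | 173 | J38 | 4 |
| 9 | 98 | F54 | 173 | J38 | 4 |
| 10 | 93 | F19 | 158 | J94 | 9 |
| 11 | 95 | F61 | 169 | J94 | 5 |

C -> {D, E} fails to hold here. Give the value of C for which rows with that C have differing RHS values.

168

C=168: rows 1, 3 → {D,E} takes values {(J82, 7), (J94, 10)} — violation
C=162: row 2 → {D,E} = (J44, 9) ✓
C=174: rows 4, 7 → {D,E} = (J99, 6), (J99, 6) ✓
C=158: rows 5, 10 → {D,E} = (J94, 9), (J94, 9) ✓
C=173: rows 6, 8, 9 → {D,E} = (J38, 4), (J38, 4), (J38, 4) ✓
C=169: row 11 → {D,E} = (J94, 5) ✓
The only C value with inconsistent RHS is C=168.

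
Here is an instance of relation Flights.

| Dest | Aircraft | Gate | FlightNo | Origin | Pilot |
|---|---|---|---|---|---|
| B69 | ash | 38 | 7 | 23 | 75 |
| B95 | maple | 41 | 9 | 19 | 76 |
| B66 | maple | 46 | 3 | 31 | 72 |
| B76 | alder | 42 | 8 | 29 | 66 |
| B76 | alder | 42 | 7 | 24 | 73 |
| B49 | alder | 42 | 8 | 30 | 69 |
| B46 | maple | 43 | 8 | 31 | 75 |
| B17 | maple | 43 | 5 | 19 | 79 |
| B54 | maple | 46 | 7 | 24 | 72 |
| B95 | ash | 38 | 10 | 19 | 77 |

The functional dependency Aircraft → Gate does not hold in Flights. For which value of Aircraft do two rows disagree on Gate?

maple

Aircraft=ash: 2 rows → Gate = 38, 38 ✓
Aircraft=maple: 5 rows → Gate takes values {41, 46, 43} — violation
Aircraft=alder: 3 rows → Gate = 42, 42, 42 ✓
The only Aircraft value with inconsistent Gate is Aircraft=maple.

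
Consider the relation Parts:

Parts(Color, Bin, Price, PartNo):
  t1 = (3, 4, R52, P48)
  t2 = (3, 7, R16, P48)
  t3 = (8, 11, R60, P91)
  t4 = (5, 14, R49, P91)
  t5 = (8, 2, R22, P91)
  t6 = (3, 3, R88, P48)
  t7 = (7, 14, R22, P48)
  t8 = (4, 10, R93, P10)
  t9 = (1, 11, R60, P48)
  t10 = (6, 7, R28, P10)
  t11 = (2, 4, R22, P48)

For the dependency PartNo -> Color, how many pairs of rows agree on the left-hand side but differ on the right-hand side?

PartNo=P48: violating pairs (1,7), (1,9), (1,11), (2,7), (2,9), (2,11), (6,7), (6,9), (6,11), (7,9), (7,11), (9,11) — 12 pairs.
PartNo=P91: violating pairs (3,4), (4,5) — 2 pairs.
PartNo=P10: violating pairs (8,10) — 1 pair.

15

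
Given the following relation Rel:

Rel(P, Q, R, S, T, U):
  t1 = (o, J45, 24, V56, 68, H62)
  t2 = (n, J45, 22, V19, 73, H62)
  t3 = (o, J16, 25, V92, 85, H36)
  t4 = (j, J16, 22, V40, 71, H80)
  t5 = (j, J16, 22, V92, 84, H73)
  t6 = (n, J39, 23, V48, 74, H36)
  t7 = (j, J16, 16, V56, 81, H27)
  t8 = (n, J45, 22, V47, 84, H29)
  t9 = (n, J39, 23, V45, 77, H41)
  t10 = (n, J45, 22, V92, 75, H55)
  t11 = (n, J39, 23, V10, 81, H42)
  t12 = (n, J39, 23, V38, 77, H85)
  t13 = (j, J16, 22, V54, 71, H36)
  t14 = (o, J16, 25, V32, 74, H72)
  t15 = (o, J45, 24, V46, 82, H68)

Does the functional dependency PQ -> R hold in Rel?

No

(P=o, Q=J45): rows 1, 15 → R = 24, 24 ✓
(P=n, Q=J45): rows 2, 8, 10 → R = 22, 22, 22 ✓
(P=o, Q=J16): rows 3, 14 → R = 25, 25 ✓
(P=j, Q=J16): rows 4, 5, 7, 13 → R takes values {22, 16} — violation
(P=n, Q=J39): rows 6, 9, 11, 12 → R = 23, 23, 23, 23 ✓
Two rows agree on PQ but differ on R, so PQ -> R does not hold.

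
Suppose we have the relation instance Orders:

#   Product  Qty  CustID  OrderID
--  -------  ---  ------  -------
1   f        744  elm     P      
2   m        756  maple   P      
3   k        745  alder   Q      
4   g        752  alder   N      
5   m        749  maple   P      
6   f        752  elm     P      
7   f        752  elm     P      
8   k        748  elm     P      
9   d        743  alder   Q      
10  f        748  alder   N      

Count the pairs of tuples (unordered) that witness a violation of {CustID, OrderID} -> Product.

(CustID=elm, OrderID=P): violating pairs (1,8), (6,8), (7,8) — 3 pairs.
(CustID=maple, OrderID=P): all 2 rows agree on Product — 0 pairs.
(CustID=alder, OrderID=Q): violating pairs (3,9) — 1 pair.
(CustID=alder, OrderID=N): violating pairs (4,10) — 1 pair.

5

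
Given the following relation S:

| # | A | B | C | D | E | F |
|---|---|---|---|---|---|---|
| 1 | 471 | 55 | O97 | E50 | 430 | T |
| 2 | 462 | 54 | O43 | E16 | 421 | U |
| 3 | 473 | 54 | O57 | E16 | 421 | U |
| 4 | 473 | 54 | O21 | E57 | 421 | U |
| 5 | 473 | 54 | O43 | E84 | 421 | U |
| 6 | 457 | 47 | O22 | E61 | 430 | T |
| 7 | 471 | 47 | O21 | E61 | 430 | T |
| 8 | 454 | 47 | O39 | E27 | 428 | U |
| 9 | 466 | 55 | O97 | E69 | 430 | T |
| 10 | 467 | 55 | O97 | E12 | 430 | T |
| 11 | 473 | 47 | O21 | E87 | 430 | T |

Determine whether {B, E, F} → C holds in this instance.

No

(B=55, E=430, F=T): rows 1, 9, 10 → C = O97, O97, O97 ✓
(B=54, E=421, F=U): rows 2, 3, 4, 5 → C takes values {O43, O57, O21} — violation
(B=47, E=430, F=T): rows 6, 7, 11 → C takes values {O22, O21} — violation
(B=47, E=428, F=U): row 8 → C = O39 ✓
Two rows agree on {B, E, F} but differ on C, so {B, E, F} → C does not hold.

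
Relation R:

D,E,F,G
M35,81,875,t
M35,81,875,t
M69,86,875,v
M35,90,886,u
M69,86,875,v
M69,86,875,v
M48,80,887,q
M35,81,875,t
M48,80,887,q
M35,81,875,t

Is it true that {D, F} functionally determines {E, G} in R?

Yes

(D=M35, F=875): 4 rows → {E,G} = (81, t), (81, t), (81, t), (81, t) ✓
(D=M69, F=875): 3 rows → {E,G} = (86, v), (86, v), (86, v) ✓
(D=M35, F=886): 1 row → {E,G} = (90, u) ✓
(D=M48, F=887): 2 rows → {E,G} = (80, q), (80, q) ✓
Every {D, F} value is associated with a single {E, G} value, so {D, F} -> {E, G} holds.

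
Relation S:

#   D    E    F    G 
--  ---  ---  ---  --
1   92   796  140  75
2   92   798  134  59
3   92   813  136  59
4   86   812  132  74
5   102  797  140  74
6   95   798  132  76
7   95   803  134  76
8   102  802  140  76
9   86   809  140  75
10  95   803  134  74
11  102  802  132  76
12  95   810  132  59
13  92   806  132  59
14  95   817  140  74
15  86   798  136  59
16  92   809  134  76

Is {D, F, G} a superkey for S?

Yes

All 16 rows have distinct {D, F, G} values, so {D, F, G} → (all attributes) holds and {D, F, G} is a superkey.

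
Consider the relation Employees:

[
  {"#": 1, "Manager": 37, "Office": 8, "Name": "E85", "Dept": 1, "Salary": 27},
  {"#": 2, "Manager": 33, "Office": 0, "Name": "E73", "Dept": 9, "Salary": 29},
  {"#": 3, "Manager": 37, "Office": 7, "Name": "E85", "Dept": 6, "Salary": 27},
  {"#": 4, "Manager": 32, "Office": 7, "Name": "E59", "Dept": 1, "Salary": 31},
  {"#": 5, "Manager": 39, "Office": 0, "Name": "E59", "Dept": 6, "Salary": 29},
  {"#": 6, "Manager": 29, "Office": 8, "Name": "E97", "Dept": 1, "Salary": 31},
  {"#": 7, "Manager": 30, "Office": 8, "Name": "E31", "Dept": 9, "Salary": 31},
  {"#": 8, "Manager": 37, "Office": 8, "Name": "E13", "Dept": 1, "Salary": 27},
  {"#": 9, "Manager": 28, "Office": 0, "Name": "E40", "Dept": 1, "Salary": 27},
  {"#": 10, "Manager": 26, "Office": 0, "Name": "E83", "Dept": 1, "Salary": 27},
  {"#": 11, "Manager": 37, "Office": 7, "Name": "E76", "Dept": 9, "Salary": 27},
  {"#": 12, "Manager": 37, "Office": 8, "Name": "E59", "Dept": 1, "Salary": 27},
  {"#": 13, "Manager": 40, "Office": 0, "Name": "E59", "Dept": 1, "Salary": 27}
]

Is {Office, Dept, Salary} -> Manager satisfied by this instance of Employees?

No

(Office=8, Dept=1, Salary=27): rows 1, 8, 12 → Manager = 37, 37, 37 ✓
(Office=0, Dept=9, Salary=29): row 2 → Manager = 33 ✓
(Office=7, Dept=6, Salary=27): row 3 → Manager = 37 ✓
(Office=7, Dept=1, Salary=31): row 4 → Manager = 32 ✓
(Office=0, Dept=6, Salary=29): row 5 → Manager = 39 ✓
(Office=8, Dept=1, Salary=31): row 6 → Manager = 29 ✓
(Office=8, Dept=9, Salary=31): row 7 → Manager = 30 ✓
(Office=0, Dept=1, Salary=27): rows 9, 10, 13 → Manager takes values {28, 26, 40} — violation
(Office=7, Dept=9, Salary=27): row 11 → Manager = 37 ✓
Two rows agree on {Office, Dept, Salary} but differ on Manager, so {Office, Dept, Salary} -> Manager does not hold.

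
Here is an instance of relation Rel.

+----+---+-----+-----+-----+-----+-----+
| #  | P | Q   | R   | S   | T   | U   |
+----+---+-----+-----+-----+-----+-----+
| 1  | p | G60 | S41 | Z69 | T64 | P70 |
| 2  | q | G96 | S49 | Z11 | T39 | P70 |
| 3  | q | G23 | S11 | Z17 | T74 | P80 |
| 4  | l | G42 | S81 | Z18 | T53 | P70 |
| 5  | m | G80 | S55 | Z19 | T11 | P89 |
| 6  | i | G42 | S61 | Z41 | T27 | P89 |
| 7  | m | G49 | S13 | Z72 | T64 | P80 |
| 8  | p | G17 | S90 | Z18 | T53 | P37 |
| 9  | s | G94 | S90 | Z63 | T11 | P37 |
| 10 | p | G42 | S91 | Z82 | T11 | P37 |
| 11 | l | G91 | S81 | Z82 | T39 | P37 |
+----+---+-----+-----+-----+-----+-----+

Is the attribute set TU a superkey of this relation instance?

No

Rows 9 and 10 have the same TU value (T=T11, U=P37) but are distinct tuples, so TU does not determine every attribute — not a superkey.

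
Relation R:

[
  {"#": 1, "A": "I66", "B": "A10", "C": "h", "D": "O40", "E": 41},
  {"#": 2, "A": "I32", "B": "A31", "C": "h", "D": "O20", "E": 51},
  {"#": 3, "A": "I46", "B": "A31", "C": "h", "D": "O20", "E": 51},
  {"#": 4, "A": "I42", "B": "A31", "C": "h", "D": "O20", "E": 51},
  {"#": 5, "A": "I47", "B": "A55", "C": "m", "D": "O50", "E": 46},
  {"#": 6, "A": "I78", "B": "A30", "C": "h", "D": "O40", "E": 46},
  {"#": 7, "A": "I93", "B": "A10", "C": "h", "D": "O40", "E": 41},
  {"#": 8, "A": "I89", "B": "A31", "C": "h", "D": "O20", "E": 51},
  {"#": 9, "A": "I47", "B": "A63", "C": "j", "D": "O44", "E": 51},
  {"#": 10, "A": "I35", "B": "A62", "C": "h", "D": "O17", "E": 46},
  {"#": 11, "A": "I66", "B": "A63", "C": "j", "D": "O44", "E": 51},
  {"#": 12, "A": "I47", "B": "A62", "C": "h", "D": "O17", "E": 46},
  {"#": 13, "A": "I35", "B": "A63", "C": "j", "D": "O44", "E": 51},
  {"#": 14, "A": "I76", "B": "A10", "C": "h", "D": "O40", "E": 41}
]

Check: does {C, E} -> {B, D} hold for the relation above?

(C=h, E=41): rows 1, 7, 14 → {B,D} = (A10, O40), (A10, O40), (A10, O40) ✓
(C=h, E=51): rows 2, 3, 4, 8 → {B,D} = (A31, O20), (A31, O20), (A31, O20), (A31, O20) ✓
(C=m, E=46): row 5 → {B,D} = (A55, O50) ✓
(C=h, E=46): rows 6, 10, 12 → {B,D} takes values {(A30, O40), (A62, O17)} — violation
(C=j, E=51): rows 9, 11, 13 → {B,D} = (A63, O44), (A63, O44), (A63, O44) ✓
Two rows agree on {C, E} but differ on {B, D}, so {C, E} -> {B, D} does not hold.

No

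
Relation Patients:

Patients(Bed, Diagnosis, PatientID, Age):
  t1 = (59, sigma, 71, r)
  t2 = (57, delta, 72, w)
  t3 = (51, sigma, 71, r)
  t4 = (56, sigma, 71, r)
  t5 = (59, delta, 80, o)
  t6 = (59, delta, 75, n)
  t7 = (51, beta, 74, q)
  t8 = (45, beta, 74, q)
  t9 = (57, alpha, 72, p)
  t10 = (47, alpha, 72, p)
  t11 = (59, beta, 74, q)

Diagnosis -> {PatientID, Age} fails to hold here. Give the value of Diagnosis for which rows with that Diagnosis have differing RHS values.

delta

Diagnosis=sigma: rows 1, 3, 4 → {PatientID,Age} = (71, r), (71, r), (71, r) ✓
Diagnosis=delta: rows 2, 5, 6 → {PatientID,Age} takes values {(72, w), (80, o), (75, n)} — violation
Diagnosis=beta: rows 7, 8, 11 → {PatientID,Age} = (74, q), (74, q), (74, q) ✓
Diagnosis=alpha: rows 9, 10 → {PatientID,Age} = (72, p), (72, p) ✓
The only Diagnosis value with inconsistent RHS is Diagnosis=delta.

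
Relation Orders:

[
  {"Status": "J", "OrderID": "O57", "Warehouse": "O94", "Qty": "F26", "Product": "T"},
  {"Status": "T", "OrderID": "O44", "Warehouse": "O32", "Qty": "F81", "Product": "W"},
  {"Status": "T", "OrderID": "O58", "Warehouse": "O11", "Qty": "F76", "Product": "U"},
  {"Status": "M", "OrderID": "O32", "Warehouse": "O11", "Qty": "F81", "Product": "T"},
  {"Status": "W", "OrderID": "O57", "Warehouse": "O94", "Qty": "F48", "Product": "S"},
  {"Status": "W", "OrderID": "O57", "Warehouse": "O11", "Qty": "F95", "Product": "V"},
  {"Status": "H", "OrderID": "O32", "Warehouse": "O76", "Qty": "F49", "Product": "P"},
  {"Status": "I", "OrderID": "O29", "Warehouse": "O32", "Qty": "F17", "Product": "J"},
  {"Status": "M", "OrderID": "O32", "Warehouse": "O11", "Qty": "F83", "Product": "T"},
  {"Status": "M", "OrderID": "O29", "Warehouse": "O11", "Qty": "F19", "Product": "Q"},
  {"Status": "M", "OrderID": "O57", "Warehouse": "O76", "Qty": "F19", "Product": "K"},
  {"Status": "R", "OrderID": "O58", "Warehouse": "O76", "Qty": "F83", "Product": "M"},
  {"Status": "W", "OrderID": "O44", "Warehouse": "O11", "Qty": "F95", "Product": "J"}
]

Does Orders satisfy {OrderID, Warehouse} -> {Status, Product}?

(OrderID=O57, Warehouse=O94): 2 rows → {Status,Product} takes values {(J, T), (W, S)} — violation
(OrderID=O44, Warehouse=O32): 1 row → {Status,Product} = (T, W) ✓
(OrderID=O58, Warehouse=O11): 1 row → {Status,Product} = (T, U) ✓
(OrderID=O32, Warehouse=O11): 2 rows → {Status,Product} = (M, T), (M, T) ✓
(OrderID=O57, Warehouse=O11): 1 row → {Status,Product} = (W, V) ✓
(OrderID=O32, Warehouse=O76): 1 row → {Status,Product} = (H, P) ✓
(OrderID=O29, Warehouse=O32): 1 row → {Status,Product} = (I, J) ✓
(OrderID=O29, Warehouse=O11): 1 row → {Status,Product} = (M, Q) ✓
(OrderID=O57, Warehouse=O76): 1 row → {Status,Product} = (M, K) ✓
(OrderID=O58, Warehouse=O76): 1 row → {Status,Product} = (R, M) ✓
(OrderID=O44, Warehouse=O11): 1 row → {Status,Product} = (W, J) ✓
Two rows agree on {OrderID, Warehouse} but differ on {Status, Product}, so {OrderID, Warehouse} -> {Status, Product} does not hold.

No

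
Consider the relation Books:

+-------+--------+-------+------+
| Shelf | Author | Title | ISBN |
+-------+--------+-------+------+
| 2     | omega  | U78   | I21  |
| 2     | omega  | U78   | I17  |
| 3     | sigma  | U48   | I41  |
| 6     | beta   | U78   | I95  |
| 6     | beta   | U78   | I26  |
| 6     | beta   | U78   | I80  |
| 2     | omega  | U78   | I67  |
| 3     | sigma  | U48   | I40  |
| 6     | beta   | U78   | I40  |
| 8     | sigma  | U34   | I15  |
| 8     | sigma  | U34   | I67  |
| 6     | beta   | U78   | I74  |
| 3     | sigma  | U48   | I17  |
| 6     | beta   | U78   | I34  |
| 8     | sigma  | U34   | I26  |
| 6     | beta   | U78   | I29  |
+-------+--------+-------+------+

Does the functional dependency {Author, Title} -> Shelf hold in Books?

(Author=omega, Title=U78): 3 rows → Shelf = 2, 2, 2 ✓
(Author=sigma, Title=U48): 3 rows → Shelf = 3, 3, 3 ✓
(Author=beta, Title=U78): 7 rows → Shelf = 6, 6, 6, 6, 6, 6, 6 ✓
(Author=sigma, Title=U34): 3 rows → Shelf = 8, 8, 8 ✓
Every {Author, Title} value is associated with a single Shelf value, so {Author, Title} -> Shelf holds.

Yes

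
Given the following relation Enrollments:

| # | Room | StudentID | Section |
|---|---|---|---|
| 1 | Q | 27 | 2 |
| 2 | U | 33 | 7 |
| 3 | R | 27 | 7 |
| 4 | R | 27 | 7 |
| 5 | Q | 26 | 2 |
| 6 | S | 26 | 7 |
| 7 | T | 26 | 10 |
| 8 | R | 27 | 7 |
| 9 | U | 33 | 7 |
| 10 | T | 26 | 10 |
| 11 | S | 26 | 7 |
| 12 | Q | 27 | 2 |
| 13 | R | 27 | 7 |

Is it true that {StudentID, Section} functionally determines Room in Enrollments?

Yes

(StudentID=27, Section=2): rows 1, 12 → Room = Q, Q ✓
(StudentID=33, Section=7): rows 2, 9 → Room = U, U ✓
(StudentID=27, Section=7): rows 3, 4, 8, 13 → Room = R, R, R, R ✓
(StudentID=26, Section=2): row 5 → Room = Q ✓
(StudentID=26, Section=7): rows 6, 11 → Room = S, S ✓
(StudentID=26, Section=10): rows 7, 10 → Room = T, T ✓
Every {StudentID, Section} value is associated with a single Room value, so {StudentID, Section} -> Room holds.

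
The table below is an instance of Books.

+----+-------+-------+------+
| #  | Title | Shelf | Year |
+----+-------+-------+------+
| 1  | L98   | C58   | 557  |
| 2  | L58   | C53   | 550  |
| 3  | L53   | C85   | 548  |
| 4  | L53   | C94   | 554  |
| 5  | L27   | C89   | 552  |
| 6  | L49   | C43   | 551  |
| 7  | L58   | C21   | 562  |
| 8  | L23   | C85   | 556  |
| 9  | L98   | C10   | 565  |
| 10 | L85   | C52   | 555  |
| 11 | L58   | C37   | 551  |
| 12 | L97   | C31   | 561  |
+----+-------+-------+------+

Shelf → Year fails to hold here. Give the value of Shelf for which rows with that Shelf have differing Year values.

C85

Shelf=C58: row 1 → Year = 557 ✓
Shelf=C53: row 2 → Year = 550 ✓
Shelf=C85: rows 3, 8 → Year takes values {548, 556} — violation
Shelf=C94: row 4 → Year = 554 ✓
Shelf=C89: row 5 → Year = 552 ✓
Shelf=C43: row 6 → Year = 551 ✓
Shelf=C21: row 7 → Year = 562 ✓
Shelf=C10: row 9 → Year = 565 ✓
Shelf=C52: row 10 → Year = 555 ✓
Shelf=C37: row 11 → Year = 551 ✓
Shelf=C31: row 12 → Year = 561 ✓
The only Shelf value with inconsistent Year is Shelf=C85.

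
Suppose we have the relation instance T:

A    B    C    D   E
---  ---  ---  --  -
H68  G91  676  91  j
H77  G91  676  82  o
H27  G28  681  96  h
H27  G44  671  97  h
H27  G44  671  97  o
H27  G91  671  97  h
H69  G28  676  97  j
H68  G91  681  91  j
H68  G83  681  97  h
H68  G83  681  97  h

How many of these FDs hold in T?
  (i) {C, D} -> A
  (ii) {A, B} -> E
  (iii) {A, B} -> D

2

(i) {C, D} -> A: every LHS value maps to a single RHS value — holds.
(ii) {A, B} -> E: (A=H27, B=G44): 2 rows → E takes values {h, o} — violation — fails.
(iii) {A, B} -> D: every LHS value maps to a single RHS value — holds.
2 of the 3 dependencies hold.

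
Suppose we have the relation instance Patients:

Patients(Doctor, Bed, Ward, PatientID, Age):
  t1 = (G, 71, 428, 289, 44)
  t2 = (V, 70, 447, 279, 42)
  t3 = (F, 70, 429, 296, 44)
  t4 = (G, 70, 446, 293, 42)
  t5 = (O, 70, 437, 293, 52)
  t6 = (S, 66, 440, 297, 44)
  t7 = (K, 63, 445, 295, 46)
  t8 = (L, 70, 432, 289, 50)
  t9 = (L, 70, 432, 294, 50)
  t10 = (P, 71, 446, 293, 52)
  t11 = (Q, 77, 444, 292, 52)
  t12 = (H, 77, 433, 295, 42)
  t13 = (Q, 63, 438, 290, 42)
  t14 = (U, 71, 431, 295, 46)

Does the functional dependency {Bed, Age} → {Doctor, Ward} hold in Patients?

(Bed=71, Age=44): row 1 → {Doctor,Ward} = (G, 428) ✓
(Bed=70, Age=42): rows 2, 4 → {Doctor,Ward} takes values {(V, 447), (G, 446)} — violation
(Bed=70, Age=44): row 3 → {Doctor,Ward} = (F, 429) ✓
(Bed=70, Age=52): row 5 → {Doctor,Ward} = (O, 437) ✓
(Bed=66, Age=44): row 6 → {Doctor,Ward} = (S, 440) ✓
(Bed=63, Age=46): row 7 → {Doctor,Ward} = (K, 445) ✓
(Bed=70, Age=50): rows 8, 9 → {Doctor,Ward} = (L, 432), (L, 432) ✓
(Bed=71, Age=52): row 10 → {Doctor,Ward} = (P, 446) ✓
(Bed=77, Age=52): row 11 → {Doctor,Ward} = (Q, 444) ✓
(Bed=77, Age=42): row 12 → {Doctor,Ward} = (H, 433) ✓
(Bed=63, Age=42): row 13 → {Doctor,Ward} = (Q, 438) ✓
(Bed=71, Age=46): row 14 → {Doctor,Ward} = (U, 431) ✓
Two rows agree on {Bed, Age} but differ on {Doctor, Ward}, so {Bed, Age} → {Doctor, Ward} does not hold.

No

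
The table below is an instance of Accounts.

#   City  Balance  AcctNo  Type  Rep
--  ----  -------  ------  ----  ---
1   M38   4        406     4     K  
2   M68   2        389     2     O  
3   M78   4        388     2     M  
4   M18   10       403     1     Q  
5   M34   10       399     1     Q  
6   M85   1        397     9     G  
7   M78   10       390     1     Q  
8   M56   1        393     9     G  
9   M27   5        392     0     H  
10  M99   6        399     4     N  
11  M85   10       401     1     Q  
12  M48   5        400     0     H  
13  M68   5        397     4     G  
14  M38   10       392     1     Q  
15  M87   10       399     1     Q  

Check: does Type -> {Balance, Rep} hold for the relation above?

No

Type=4: rows 1, 10, 13 → {Balance,Rep} takes values {(4, K), (6, N), (5, G)} — violation
Type=2: rows 2, 3 → {Balance,Rep} takes values {(2, O), (4, M)} — violation
Type=1: rows 4, 5, 7, 11, 14, 15 → {Balance,Rep} = (10, Q), (10, Q), (10, Q), (10, Q), (10, Q), (10, Q) ✓
Type=9: rows 6, 8 → {Balance,Rep} = (1, G), (1, G) ✓
Type=0: rows 9, 12 → {Balance,Rep} = (5, H), (5, H) ✓
Two rows agree on Type but differ on {Balance, Rep}, so Type -> {Balance, Rep} does not hold.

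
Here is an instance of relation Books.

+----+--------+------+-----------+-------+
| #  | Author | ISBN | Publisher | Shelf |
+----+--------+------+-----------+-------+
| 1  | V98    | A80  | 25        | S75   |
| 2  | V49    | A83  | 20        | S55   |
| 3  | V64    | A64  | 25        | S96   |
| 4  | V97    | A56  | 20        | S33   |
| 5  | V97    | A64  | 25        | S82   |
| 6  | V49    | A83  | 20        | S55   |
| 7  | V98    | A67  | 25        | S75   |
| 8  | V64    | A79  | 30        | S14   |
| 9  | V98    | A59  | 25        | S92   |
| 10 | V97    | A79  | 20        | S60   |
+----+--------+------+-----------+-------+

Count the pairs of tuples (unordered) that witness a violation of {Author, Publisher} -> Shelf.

3

(Author=V98, Publisher=25): violating pairs (1,9), (7,9) — 2 pairs.
(Author=V49, Publisher=20): all 2 rows agree on Shelf — 0 pairs.
(Author=V97, Publisher=20): violating pairs (4,10) — 1 pair.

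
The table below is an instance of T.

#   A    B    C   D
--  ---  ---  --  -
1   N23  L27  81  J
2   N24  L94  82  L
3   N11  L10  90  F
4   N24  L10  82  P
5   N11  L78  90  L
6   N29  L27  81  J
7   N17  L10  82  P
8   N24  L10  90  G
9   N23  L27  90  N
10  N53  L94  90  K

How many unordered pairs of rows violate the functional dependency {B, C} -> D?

(B=L27, C=81): all 2 rows agree on D — 0 pairs.
(B=L10, C=90): violating pairs (3,8) — 1 pair.
(B=L10, C=82): all 2 rows agree on D — 0 pairs.

1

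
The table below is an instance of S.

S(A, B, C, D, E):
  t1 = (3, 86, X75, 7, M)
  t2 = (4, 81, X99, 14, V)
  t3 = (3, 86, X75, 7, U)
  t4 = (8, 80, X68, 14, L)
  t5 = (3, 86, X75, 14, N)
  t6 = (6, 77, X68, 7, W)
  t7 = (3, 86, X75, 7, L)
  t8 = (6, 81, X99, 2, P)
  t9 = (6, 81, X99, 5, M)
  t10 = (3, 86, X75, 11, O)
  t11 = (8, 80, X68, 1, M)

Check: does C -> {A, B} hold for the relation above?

No

C=X75: rows 1, 3, 5, 7, 10 → {A,B} = (3, 86), (3, 86), (3, 86), (3, 86), (3, 86) ✓
C=X99: rows 2, 8, 9 → {A,B} takes values {(4, 81), (6, 81)} — violation
C=X68: rows 4, 6, 11 → {A,B} takes values {(8, 80), (6, 77)} — violation
Two rows agree on C but differ on {A, B}, so C -> {A, B} does not hold.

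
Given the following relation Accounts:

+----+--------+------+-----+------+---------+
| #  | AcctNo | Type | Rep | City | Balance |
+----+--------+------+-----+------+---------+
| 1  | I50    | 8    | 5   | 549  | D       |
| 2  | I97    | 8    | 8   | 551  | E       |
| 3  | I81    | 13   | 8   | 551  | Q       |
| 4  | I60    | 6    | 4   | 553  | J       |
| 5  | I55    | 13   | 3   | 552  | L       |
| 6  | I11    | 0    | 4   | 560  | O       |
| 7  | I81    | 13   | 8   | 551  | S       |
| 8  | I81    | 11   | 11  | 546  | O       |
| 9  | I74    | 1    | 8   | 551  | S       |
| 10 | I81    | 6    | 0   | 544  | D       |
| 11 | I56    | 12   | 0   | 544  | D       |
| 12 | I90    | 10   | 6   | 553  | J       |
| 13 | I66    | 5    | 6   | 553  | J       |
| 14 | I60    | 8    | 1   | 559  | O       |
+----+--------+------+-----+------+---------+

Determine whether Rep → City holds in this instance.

No

Rep=5: row 1 → City = 549 ✓
Rep=8: rows 2, 3, 7, 9 → City = 551, 551, 551, 551 ✓
Rep=4: rows 4, 6 → City takes values {553, 560} — violation
Rep=3: row 5 → City = 552 ✓
Rep=11: row 8 → City = 546 ✓
Rep=0: rows 10, 11 → City = 544, 544 ✓
Rep=6: rows 12, 13 → City = 553, 553 ✓
Rep=1: row 14 → City = 559 ✓
Two rows agree on Rep but differ on City, so Rep → City does not hold.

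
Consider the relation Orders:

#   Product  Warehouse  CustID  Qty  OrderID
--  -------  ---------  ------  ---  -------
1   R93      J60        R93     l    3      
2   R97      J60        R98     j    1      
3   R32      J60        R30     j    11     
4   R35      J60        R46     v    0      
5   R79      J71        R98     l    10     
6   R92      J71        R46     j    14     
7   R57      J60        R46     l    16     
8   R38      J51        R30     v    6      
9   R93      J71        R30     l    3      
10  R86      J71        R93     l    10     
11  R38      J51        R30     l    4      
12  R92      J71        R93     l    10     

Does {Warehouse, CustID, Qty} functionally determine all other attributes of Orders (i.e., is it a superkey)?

Rows 10 and 12 have the same {Warehouse, CustID, Qty} value (Warehouse=J71, CustID=R93, Qty=l) but are distinct tuples, so {Warehouse, CustID, Qty} does not determine every attribute — not a superkey.

No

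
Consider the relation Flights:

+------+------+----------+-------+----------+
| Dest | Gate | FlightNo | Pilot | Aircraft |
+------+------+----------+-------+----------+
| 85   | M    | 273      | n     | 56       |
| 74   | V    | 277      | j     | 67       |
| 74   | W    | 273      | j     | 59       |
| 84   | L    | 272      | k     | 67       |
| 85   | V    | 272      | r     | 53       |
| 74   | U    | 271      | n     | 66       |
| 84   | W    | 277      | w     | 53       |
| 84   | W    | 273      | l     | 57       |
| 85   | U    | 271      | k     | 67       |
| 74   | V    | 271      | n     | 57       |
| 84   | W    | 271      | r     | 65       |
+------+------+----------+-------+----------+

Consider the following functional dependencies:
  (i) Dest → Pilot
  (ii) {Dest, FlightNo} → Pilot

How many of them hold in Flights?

(i) Dest → Pilot: Dest=85: 3 rows → Pilot takes values {n, r, k} — violation; Dest=74: 4 rows → Pilot takes values {j, n} — violation; Dest=84: 4 rows → Pilot takes values {k, w, l, r} — violation — fails.
(ii) {Dest, FlightNo} → Pilot: every LHS value maps to a single RHS value — holds.
1 of the 2 dependencies holds.

1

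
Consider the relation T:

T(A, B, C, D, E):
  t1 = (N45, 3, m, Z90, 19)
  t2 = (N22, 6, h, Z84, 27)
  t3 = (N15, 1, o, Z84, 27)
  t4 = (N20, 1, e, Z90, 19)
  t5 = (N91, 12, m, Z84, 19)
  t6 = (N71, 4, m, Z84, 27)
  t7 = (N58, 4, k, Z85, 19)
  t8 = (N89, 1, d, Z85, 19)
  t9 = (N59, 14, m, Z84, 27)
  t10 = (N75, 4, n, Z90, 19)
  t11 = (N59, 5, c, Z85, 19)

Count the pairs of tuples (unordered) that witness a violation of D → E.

D=Z90: all 3 rows agree on E — 0 pairs.
D=Z84: violating pairs (2,5), (3,5), (5,6), (5,9) — 4 pairs.
D=Z85: all 3 rows agree on E — 0 pairs.

4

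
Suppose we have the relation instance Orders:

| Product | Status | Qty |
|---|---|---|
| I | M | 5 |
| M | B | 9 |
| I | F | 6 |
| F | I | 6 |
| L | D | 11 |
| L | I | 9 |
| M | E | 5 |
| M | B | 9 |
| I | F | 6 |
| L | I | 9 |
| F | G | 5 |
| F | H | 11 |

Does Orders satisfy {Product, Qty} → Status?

Yes

(Product=I, Qty=5): 1 row → Status = M ✓
(Product=M, Qty=9): 2 rows → Status = B, B ✓
(Product=I, Qty=6): 2 rows → Status = F, F ✓
(Product=F, Qty=6): 1 row → Status = I ✓
(Product=L, Qty=11): 1 row → Status = D ✓
(Product=L, Qty=9): 2 rows → Status = I, I ✓
(Product=M, Qty=5): 1 row → Status = E ✓
(Product=F, Qty=5): 1 row → Status = G ✓
(Product=F, Qty=11): 1 row → Status = H ✓
Every {Product, Qty} value is associated with a single Status value, so {Product, Qty} → Status holds.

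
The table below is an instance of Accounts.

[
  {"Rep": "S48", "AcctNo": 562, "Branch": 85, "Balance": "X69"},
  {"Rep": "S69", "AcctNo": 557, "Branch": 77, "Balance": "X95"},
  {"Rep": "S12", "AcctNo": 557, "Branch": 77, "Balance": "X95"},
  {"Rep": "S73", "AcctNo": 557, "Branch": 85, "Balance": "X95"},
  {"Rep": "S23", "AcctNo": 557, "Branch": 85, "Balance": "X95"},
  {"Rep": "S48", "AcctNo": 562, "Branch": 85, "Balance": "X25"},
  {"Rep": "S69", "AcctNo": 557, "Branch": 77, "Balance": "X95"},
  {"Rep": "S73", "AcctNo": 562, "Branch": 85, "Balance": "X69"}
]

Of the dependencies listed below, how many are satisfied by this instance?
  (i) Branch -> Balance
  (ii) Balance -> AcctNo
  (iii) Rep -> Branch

(i) Branch -> Balance: Branch=85: 5 rows → Balance takes values {X69, X95, X25} — violation — fails.
(ii) Balance -> AcctNo: every LHS value maps to a single RHS value — holds.
(iii) Rep -> Branch: every LHS value maps to a single RHS value — holds.
2 of the 3 dependencies hold.

2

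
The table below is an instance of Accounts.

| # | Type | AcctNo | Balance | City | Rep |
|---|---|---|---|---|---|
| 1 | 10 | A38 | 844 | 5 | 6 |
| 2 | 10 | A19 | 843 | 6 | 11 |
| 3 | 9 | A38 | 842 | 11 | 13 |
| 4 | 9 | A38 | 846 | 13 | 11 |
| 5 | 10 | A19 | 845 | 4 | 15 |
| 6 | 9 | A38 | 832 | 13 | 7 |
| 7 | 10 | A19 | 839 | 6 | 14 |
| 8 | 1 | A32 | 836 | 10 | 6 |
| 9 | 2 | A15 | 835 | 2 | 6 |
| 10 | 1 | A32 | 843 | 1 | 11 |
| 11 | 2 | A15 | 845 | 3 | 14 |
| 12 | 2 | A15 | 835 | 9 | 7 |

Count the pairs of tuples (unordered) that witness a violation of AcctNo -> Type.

AcctNo=A38: violating pairs (1,3), (1,4), (1,6) — 3 pairs.
AcctNo=A19: all 3 rows agree on Type — 0 pairs.
AcctNo=A32: all 2 rows agree on Type — 0 pairs.
AcctNo=A15: all 3 rows agree on Type — 0 pairs.

3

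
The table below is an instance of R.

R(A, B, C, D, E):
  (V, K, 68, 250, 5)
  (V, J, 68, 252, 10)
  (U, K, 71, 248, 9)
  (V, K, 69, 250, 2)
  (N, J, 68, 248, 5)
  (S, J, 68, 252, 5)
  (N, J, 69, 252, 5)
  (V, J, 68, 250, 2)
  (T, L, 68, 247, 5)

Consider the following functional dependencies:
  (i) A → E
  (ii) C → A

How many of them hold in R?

(i) A → E: A=V: 4 rows → E takes values {5, 10, 2} — violation — fails.
(ii) C → A: C=68: 6 rows → A takes values {V, N, S, T} — violation; C=69: 2 rows → A takes values {V, N} — violation — fails.
None of the 2 dependencies hold.

0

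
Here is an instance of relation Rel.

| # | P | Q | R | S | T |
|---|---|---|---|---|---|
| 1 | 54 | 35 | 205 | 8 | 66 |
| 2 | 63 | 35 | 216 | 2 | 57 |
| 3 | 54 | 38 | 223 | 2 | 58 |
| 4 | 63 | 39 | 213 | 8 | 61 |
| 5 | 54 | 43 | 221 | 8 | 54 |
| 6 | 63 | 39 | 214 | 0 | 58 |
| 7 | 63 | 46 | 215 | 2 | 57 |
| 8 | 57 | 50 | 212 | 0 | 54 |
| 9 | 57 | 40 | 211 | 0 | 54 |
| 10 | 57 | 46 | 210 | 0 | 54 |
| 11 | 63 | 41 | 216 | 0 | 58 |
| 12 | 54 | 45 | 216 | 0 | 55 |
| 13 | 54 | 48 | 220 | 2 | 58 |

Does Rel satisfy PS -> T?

No

(P=54, S=8): rows 1, 5 → T takes values {66, 54} — violation
(P=63, S=2): rows 2, 7 → T = 57, 57 ✓
(P=54, S=2): rows 3, 13 → T = 58, 58 ✓
(P=63, S=8): row 4 → T = 61 ✓
(P=63, S=0): rows 6, 11 → T = 58, 58 ✓
(P=57, S=0): rows 8, 9, 10 → T = 54, 54, 54 ✓
(P=54, S=0): row 12 → T = 55 ✓
Two rows agree on PS but differ on T, so PS -> T does not hold.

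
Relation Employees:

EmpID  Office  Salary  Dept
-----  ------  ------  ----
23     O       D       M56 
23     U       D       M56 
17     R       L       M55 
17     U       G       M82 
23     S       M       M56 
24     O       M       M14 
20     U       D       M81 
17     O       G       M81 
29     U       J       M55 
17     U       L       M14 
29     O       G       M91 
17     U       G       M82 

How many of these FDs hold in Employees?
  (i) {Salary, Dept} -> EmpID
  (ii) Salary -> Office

1

(i) {Salary, Dept} -> EmpID: every LHS value maps to a single RHS value — holds.
(ii) Salary -> Office: Salary=D: 3 rows → Office takes values {O, U} — violation; Salary=L: 2 rows → Office takes values {R, U} — violation; Salary=G: 4 rows → Office takes values {U, O} — violation; Salary=M: 2 rows → Office takes values {S, O} — violation — fails.
1 of the 2 dependencies holds.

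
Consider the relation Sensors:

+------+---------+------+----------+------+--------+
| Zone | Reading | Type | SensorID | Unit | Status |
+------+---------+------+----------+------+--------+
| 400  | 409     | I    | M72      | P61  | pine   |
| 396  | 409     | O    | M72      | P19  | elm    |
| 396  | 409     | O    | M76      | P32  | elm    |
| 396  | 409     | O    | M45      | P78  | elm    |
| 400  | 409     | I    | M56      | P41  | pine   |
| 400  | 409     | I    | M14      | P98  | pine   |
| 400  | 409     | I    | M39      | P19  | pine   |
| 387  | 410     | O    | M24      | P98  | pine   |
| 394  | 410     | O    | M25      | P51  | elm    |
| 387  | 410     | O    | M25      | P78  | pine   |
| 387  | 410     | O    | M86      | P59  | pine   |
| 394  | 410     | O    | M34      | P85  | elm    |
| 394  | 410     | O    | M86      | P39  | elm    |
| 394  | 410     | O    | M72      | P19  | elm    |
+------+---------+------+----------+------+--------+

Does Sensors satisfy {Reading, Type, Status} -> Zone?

Yes

(Reading=409, Type=I, Status=pine): 4 rows → Zone = 400, 400, 400, 400 ✓
(Reading=409, Type=O, Status=elm): 3 rows → Zone = 396, 396, 396 ✓
(Reading=410, Type=O, Status=pine): 3 rows → Zone = 387, 387, 387 ✓
(Reading=410, Type=O, Status=elm): 4 rows → Zone = 394, 394, 394, 394 ✓
Every {Reading, Type, Status} value is associated with a single Zone value, so {Reading, Type, Status} -> Zone holds.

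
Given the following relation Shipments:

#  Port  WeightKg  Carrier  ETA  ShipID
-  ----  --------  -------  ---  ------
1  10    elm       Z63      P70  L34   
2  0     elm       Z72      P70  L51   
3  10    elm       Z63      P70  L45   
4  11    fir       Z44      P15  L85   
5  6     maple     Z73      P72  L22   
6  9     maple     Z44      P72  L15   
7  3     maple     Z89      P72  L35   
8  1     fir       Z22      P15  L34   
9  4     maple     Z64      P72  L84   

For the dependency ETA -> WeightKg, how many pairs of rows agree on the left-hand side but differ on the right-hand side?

0

ETA=P70: all 3 rows agree on WeightKg — 0 pairs.
ETA=P15: all 2 rows agree on WeightKg — 0 pairs.
ETA=P72: all 4 rows agree on WeightKg — 0 pairs.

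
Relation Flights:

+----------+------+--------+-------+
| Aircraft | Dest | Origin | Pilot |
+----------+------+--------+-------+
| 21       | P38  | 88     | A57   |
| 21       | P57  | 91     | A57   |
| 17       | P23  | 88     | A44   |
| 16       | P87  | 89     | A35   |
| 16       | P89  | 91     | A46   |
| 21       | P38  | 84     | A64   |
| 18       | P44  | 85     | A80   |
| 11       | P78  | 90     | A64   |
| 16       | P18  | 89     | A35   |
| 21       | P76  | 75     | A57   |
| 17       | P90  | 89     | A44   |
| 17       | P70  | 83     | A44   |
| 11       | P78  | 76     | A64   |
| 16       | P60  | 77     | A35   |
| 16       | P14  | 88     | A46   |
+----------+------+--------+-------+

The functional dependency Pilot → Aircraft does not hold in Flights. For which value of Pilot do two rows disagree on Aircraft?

A64

Pilot=A57: 3 rows → Aircraft = 21, 21, 21 ✓
Pilot=A44: 3 rows → Aircraft = 17, 17, 17 ✓
Pilot=A35: 3 rows → Aircraft = 16, 16, 16 ✓
Pilot=A46: 2 rows → Aircraft = 16, 16 ✓
Pilot=A64: 3 rows → Aircraft takes values {21, 11} — violation
Pilot=A80: 1 row → Aircraft = 18 ✓
The only Pilot value with inconsistent Aircraft is Pilot=A64.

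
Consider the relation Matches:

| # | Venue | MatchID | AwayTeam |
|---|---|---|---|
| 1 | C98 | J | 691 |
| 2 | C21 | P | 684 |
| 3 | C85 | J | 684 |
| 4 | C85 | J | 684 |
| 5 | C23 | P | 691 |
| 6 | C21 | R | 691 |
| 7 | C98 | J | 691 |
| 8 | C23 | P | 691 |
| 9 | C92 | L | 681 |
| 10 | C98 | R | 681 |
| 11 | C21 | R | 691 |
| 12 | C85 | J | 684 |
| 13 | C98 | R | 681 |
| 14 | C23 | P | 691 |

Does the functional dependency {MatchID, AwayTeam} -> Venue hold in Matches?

Yes

(MatchID=J, AwayTeam=691): rows 1, 7 → Venue = C98, C98 ✓
(MatchID=P, AwayTeam=684): row 2 → Venue = C21 ✓
(MatchID=J, AwayTeam=684): rows 3, 4, 12 → Venue = C85, C85, C85 ✓
(MatchID=P, AwayTeam=691): rows 5, 8, 14 → Venue = C23, C23, C23 ✓
(MatchID=R, AwayTeam=691): rows 6, 11 → Venue = C21, C21 ✓
(MatchID=L, AwayTeam=681): row 9 → Venue = C92 ✓
(MatchID=R, AwayTeam=681): rows 10, 13 → Venue = C98, C98 ✓
Every {MatchID, AwayTeam} value is associated with a single Venue value, so {MatchID, AwayTeam} -> Venue holds.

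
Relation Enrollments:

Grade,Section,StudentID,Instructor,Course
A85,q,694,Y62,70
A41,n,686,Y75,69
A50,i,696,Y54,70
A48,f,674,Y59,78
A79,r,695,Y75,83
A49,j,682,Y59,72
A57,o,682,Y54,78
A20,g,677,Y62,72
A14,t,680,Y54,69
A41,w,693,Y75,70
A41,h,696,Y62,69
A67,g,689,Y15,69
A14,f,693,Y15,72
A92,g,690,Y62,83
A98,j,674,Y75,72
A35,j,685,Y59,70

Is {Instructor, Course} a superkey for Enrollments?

All 16 rows have distinct {Instructor, Course} values, so {Instructor, Course} → (all attributes) holds and {Instructor, Course} is a superkey.

Yes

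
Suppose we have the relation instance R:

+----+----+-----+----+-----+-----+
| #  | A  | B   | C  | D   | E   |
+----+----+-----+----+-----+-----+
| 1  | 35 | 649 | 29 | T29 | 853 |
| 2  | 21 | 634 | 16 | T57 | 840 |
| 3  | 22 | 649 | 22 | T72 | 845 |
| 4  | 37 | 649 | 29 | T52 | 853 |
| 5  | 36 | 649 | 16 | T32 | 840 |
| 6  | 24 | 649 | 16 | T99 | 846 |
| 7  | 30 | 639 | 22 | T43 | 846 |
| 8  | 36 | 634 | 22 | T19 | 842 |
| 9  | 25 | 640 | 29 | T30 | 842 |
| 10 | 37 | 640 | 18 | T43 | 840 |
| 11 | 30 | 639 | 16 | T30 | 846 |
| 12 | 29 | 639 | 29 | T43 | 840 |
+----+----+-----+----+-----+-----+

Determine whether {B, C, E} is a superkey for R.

Rows 1 and 4 have the same {B, C, E} value (B=649, C=29, E=853) but are distinct tuples, so {B, C, E} does not determine every attribute — not a superkey.

No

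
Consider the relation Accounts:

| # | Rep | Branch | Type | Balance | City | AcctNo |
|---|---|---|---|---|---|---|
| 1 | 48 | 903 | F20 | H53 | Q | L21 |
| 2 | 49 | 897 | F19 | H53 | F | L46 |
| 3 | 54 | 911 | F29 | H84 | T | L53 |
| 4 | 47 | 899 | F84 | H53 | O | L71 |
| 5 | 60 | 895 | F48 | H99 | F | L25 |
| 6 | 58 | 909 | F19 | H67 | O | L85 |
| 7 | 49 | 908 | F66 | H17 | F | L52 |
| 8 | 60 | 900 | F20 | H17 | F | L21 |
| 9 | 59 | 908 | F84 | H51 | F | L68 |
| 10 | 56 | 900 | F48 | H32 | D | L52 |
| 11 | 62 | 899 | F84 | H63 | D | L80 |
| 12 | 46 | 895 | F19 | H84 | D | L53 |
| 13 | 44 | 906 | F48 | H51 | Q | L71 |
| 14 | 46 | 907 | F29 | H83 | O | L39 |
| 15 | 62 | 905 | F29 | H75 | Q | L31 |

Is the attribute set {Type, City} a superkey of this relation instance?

All 15 rows have distinct {Type, City} values, so {Type, City} → (all attributes) holds and {Type, City} is a superkey.

Yes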